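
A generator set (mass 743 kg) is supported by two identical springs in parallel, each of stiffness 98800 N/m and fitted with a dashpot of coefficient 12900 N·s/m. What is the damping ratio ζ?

Parallel springs add: k_eq = 2 × 98800 = 197600 N/m.
ω_n = √(k_eq/m) = √(197600/743) = 16.31 rad/s.
Critical damping c_c = 2√(k_eq·m) = 2√(197600 × 743) = 24230 N·s/m, so ζ = c/c_c = 12900/24230 = 0.5323.

0.532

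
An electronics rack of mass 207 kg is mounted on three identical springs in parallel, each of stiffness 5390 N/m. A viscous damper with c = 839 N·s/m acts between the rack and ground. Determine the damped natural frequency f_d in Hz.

1.37 Hz

Parallel springs add: k_eq = 3 × 5390 = 16170 N/m.
ω_n = √(k_eq/m) = √(16170/207) = 8.838 rad/s.
Critical damping c_c = 2√(k_eq·m) = 2√(16170 × 207) = 3659 N·s/m, so ζ = c/c_c = 839/3659 = 0.2293.
ω_d = ω_n√(1 − ζ²) = 8.838 × √(1 − 0.0526) = 8.603 rad/s.
f_d = ω_d/(2π) = 1.369 Hz.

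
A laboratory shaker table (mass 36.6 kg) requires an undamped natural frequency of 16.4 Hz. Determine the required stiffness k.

389000 N/m

ω_n = 2πf_n = 2π × 16.4 = 103.0 rad/s.
k = m·ω_n² = 36.6 × 103.0² = 36.6 × 10620 = 388600 N/m.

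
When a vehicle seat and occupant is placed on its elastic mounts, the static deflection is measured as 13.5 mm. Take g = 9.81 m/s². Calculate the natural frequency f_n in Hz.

4.29 Hz

ω_n = √(g/δ_st) = √(9.81/0.0135) = √726.7 = 26.96 rad/s.
f_n = ω_n/(2π) = 26.96/6.283 = 4.290 Hz.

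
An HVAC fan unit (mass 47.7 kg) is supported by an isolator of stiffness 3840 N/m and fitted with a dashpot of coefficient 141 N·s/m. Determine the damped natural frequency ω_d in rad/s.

ω_n = √(k/m) = √(3840/47.7) = 8.972 rad/s.
Critical damping c_c = 2√(k·m) = 2√(3840 × 47.7) = 856.0 N·s/m, so ζ = c/c_c = 141/856.0 = 0.1647.
ω_d = ω_n√(1 − ζ²) = 8.972 × √(1 − 0.0271) = 8.850 rad/s.

8.85 rad/s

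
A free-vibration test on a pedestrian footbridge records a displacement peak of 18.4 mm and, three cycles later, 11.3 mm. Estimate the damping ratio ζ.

0.0259

Logarithmic decrement δ = (1/n)·ln(x₀/x_n) = (1/3)·ln(18.4/11.3) = (1/3)·ln(1.628) = 0.1625.
ζ = δ/√(4π² + δ²) = 0.1625/√(39.48 + 0.0264) = 0.1625/6.285 = 0.02586.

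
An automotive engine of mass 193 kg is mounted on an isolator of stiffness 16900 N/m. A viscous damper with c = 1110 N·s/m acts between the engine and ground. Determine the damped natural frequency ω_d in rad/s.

ω_n = √(k/m) = √(16900/193) = 9.358 rad/s.
Critical damping c_c = 2√(k·m) = 2√(16900 × 193) = 3612 N·s/m, so ζ = c/c_c = 1110/3612 = 0.3073.
ω_d = ω_n√(1 − ζ²) = 9.358 × √(1 − 0.0944) = 8.905 rad/s.

8.90 rad/s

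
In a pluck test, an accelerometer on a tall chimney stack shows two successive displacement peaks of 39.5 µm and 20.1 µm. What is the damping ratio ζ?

0.107

Logarithmic decrement δ = (1/n)·ln(x₀/x_n) = (1/1)·ln(39.5/20.1) = (1/1)·ln(1.965) = 0.6756.
ζ = δ/√(4π² + δ²) = 0.6756/√(39.48 + 0.456) = 0.6756/6.319 = 0.1069.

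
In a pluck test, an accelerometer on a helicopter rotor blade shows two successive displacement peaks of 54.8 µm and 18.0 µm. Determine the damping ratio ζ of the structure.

Logarithmic decrement δ = (1/n)·ln(x₀/x_n) = (1/1)·ln(54.8/18.0) = (1/1)·ln(3.044) = 1.113.
ζ = δ/√(4π² + δ²) = 1.113/√(39.48 + 1.24) = 1.113/6.381 = 0.1745.

0.174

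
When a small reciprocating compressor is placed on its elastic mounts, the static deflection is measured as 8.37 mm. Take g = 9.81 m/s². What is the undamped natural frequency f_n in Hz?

5.45 Hz

ω_n = √(g/δ_st) = √(9.81/0.00837) = √1172 = 34.24 rad/s.
f_n = ω_n/(2π) = 34.24/6.283 = 5.449 Hz.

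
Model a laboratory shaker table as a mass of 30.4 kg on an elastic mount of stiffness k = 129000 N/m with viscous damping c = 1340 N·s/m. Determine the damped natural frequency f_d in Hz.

9.76 Hz

ω_n = √(k/m) = √(129000/30.4) = 65.14 rad/s.
Critical damping c_c = 2√(k·m) = 2√(129000 × 30.4) = 3961 N·s/m, so ζ = c/c_c = 1340/3961 = 0.3383.
ω_d = ω_n√(1 − ζ²) = 65.14 × √(1 − 0.114) = 61.30 rad/s.
f_d = ω_d/(2π) = 9.756 Hz.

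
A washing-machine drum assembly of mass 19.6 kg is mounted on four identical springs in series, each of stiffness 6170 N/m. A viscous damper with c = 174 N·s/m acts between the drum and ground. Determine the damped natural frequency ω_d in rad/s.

Series springs: 1/k_eq = 4/6170, so k_eq = 6170/4 = 1543 N/m.
ω_n = √(k_eq/m) = √(1543/19.6) = 8.871 rad/s.
Critical damping c_c = 2√(k_eq·m) = 2√(1543 × 19.6) = 347.8 N·s/m, so ζ = c/c_c = 174/347.8 = 0.5004.
ω_d = ω_n√(1 − ζ²) = 8.871 × √(1 − 0.250) = 7.681 rad/s.

7.68 rad/s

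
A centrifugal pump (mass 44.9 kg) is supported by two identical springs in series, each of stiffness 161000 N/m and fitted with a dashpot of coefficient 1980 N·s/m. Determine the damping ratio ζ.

Series springs: 1/k_eq = 2/161000, so k_eq = 161000/2 = 80500 N/m.
ω_n = √(k_eq/m) = √(80500/44.9) = 42.34 rad/s.
Critical damping c_c = 2√(k_eq·m) = 2√(80500 × 44.9) = 3802 N·s/m, so ζ = c/c_c = 1980/3802 = 0.5207.

0.521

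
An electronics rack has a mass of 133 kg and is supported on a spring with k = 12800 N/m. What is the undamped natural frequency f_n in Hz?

ω_n = √(k/m) = √(12800/133) = √96.24 = 9.810 rad/s.
f_n = ω_n/(2π) = 9.810/6.283 = 1.561 Hz.

1.56 Hz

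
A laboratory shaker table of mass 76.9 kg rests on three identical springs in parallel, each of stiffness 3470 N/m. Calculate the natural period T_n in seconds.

0.540 s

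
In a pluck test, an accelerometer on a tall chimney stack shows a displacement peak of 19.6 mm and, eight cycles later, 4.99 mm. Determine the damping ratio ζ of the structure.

0.0272

Logarithmic decrement δ = (1/n)·ln(x₀/x_n) = (1/8)·ln(19.6/4.99) = (1/8)·ln(3.928) = 0.1710.
ζ = δ/√(4π² + δ²) = 0.1710/√(39.48 + 0.0292) = 0.1710/6.286 = 0.02721.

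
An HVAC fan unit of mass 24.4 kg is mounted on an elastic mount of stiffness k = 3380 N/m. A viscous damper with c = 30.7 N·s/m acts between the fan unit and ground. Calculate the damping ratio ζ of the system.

ω_n = √(k/m) = √(3380/24.4) = 11.77 rad/s.
Critical damping c_c = 2√(k·m) = 2√(3380 × 24.4) = 574.4 N·s/m, so ζ = c/c_c = 30.7/574.4 = 0.05345.

0.0535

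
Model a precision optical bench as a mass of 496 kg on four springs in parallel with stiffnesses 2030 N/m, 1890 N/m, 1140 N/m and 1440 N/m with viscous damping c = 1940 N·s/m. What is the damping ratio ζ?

0.540

Parallel springs add: k_eq = 2030 + 1890 + 1140 + 1440 = 6500 N/m.
ω_n = √(k_eq/m) = √(6500/496) = 3.620 rad/s.
Critical damping c_c = 2√(k_eq·m) = 2√(6500 × 496) = 3591 N·s/m, so ζ = c/c_c = 1940/3591 = 0.5402.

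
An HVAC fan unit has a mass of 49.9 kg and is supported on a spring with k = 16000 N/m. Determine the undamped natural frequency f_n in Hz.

2.85 Hz

ω_n = √(k/m) = √(16000/49.9) = √320.6 = 17.91 rad/s.
f_n = ω_n/(2π) = 17.91/6.283 = 2.850 Hz.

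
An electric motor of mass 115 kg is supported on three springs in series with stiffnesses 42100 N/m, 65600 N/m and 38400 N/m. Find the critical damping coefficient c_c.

Series springs: 1/k_eq = 1/42100 + 1/65600 + 1/38400 = 6.504×10^-5, so k_eq = 15380 N/m.
c_c = 2√(k_eq·m) = 2√(15380 × 115) = 2 × 1330 = 2659 N·s/m.

2660 N·s/m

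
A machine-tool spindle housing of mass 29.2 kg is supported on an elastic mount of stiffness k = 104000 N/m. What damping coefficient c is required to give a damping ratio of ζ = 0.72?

c_c = 2√(k·m) = 2√(104000 × 29.2) = 3485 N·s/m.
c = ζ·c_c = 0.72 × 3485 = 2509 N·s/m.

2510 N·s/m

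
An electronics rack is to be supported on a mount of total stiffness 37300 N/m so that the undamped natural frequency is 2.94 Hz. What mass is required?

109 kg

ω_n = 2πf_n = 2π × 2.94 = 18.47 rad/s.
m = k/ω_n² = 37300/18.47² = 37300/341.2 = 109.3 kg.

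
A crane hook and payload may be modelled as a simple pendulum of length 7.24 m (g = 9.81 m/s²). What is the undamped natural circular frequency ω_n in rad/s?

For a simple pendulum ω_n = √(g/L) = √(9.81/7.24) = √1.355 = 1.164 rad/s.

1.16 rad/s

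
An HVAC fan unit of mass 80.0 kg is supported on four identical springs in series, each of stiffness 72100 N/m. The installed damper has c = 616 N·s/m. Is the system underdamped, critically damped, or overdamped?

underdamped

Series springs: 1/k_eq = 4/72100, so k_eq = 72100/4 = 18020 N/m.
c_c = 2√(k_eq·m) = 2402 N·s/m; ζ = c/c_c = 616/2402 = 0.256.
Since ζ < 1 the system is underdamped.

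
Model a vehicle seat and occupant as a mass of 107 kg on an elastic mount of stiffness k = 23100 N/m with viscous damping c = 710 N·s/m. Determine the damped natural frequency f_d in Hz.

2.28 Hz

ω_n = √(k/m) = √(23100/107) = 14.69 rad/s.
Critical damping c_c = 2√(k·m) = 2√(23100 × 107) = 3144 N·s/m, so ζ = c/c_c = 710/3144 = 0.2258.
ω_d = ω_n√(1 − ζ²) = 14.69 × √(1 − 0.0510) = 14.31 rad/s.
f_d = ω_d/(2π) = 2.278 Hz.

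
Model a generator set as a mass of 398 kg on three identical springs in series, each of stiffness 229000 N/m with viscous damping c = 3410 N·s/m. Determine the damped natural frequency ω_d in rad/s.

Series springs: 1/k_eq = 3/229000, so k_eq = 229000/3 = 76330 N/m.
ω_n = √(k_eq/m) = √(76330/398) = 13.85 rad/s.
Critical damping c_c = 2√(k_eq·m) = 2√(76330 × 398) = 11020 N·s/m, so ζ = c/c_c = 3410/11020 = 0.3093.
ω_d = ω_n√(1 − ζ²) = 13.85 × √(1 − 0.0957) = 13.17 rad/s.

13.2 rad/s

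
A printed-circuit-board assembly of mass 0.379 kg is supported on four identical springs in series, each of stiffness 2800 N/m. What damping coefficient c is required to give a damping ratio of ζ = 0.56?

Series springs: 1/k_eq = 4/2800, so k_eq = 2800/4 = 700.0 N/m.
c_c = 2√(k_eq·m) = 2√(700.0 × 0.379) = 32.58 N·s/m.
c = ζ·c_c = 0.56 × 32.58 = 18.24 N·s/m.

18.2 N·s/m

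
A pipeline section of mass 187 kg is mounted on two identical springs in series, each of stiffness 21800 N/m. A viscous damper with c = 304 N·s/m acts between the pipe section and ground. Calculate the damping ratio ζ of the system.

0.106

Series springs: 1/k_eq = 2/21800, so k_eq = 21800/2 = 10900 N/m.
ω_n = √(k_eq/m) = √(10900/187) = 7.635 rad/s.
Critical damping c_c = 2√(k_eq·m) = 2√(10900 × 187) = 2855 N·s/m, so ζ = c/c_c = 304/2855 = 0.1065.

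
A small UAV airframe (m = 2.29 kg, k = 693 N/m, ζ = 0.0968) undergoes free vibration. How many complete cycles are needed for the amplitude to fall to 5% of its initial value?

5 cycles

Logarithmic decrement δ = 2πζ/√(1 − ζ²) = 2π × 0.09680/√(1 − 0.00937) = 0.6111.
x_n/x₀ = e^(−nδ) ≤ 0.05; take ln: n ≥ ln(1/0.05)/δ = 2.996/0.6111 = 4.902.
So 5 complete cycles are required.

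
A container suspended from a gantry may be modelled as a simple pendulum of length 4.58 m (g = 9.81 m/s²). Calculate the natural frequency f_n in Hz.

0.233 Hz

For a simple pendulum ω_n = √(g/L) = √(9.81/4.58) = √2.142 = 1.464 rad/s.
f_n = ω_n/(2π) = 1.464/6.283 = 0.2329 Hz.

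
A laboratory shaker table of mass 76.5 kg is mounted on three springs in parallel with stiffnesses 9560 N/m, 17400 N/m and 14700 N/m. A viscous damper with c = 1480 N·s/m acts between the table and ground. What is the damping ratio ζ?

0.415

Parallel springs add: k_eq = 9560 + 17400 + 14700 = 41660 N/m.
ω_n = √(k_eq/m) = √(41660/76.5) = 23.34 rad/s.
Critical damping c_c = 2√(k_eq·m) = 2√(41660 × 76.5) = 3570 N·s/m, so ζ = c/c_c = 1480/3570 = 0.4145.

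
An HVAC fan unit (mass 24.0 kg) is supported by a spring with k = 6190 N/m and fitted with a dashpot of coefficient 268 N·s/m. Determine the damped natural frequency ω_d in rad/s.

ω_n = √(k/m) = √(6190/24.0) = 16.06 rad/s.
Critical damping c_c = 2√(k·m) = 2√(6190 × 24.0) = 770.9 N·s/m, so ζ = c/c_c = 268/770.9 = 0.3477.
ω_d = ω_n√(1 − ζ²) = 16.06 × √(1 − 0.121) = 15.06 rad/s.

15.1 rad/s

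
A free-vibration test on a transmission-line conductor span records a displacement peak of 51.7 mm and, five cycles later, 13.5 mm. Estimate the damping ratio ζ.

0.0427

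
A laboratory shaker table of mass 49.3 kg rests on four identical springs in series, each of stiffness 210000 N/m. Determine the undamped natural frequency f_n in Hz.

5.19 Hz

Series springs: 1/k_eq = 4/210000, so k_eq = 210000/4 = 52500 N/m.
ω_n = √(k_eq/m) = √(52500/49.3) = √1065 = 32.63 rad/s.
f_n = ω_n/(2π) = 32.63/6.283 = 5.194 Hz.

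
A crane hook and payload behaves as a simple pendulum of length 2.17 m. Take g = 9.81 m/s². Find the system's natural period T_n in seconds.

For a simple pendulum ω_n = √(g/L) = √(9.81/2.17) = √4.521 = 2.126 rad/s.
T_n = 2π/ω_n = 6.283/2.126 = 2.955 s.

2.96 s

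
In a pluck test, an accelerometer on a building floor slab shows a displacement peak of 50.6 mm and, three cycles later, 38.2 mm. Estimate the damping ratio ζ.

0.0149

Logarithmic decrement δ = (1/n)·ln(x₀/x_n) = (1/3)·ln(50.6/38.2) = (1/3)·ln(1.325) = 0.09371.
ζ = δ/√(4π² + δ²) = 0.09371/√(39.48 + 0.00878) = 0.09371/6.284 = 0.01491.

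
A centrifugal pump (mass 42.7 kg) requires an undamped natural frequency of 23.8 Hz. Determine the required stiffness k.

ω_n = 2πf_n = 2π × 23.8 = 149.5 rad/s.
k = m·ω_n² = 42.7 × 149.5² = 42.7 × 22360 = 954900 N/m.

955000 N/m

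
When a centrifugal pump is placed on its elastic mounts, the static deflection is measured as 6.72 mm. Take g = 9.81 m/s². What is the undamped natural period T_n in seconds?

ω_n = √(g/δ_st) = √(9.81/0.00672) = √1460 = 38.21 rad/s.
T_n = 2π/ω_n = 6.283/38.21 = 0.1644 s.

0.164 s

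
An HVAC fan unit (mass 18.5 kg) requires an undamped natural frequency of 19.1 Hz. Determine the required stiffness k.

ω_n = 2πf_n = 2π × 19.1 = 120.0 rad/s.
k = m·ω_n² = 18.5 × 120.0² = 18.5 × 14400 = 266400 N/m.

266000 N/m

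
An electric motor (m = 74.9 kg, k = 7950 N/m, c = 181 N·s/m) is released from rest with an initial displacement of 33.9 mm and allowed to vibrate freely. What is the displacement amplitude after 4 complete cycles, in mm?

ζ = c/(2√(km)) = 181/(2√(7950 × 74.9)) = 181/1543 = 0.1173.
Logarithmic decrement δ = 2πζ/√(1 − ζ²) = 2π × 0.1173/√(1 − 0.0138) = 0.7420.
After n cycles, x_n/x₀ = e^(−nδ), so x_4 = 33.9 × e^(−4 × 0.7420) = 33.9 × 0.05140 = 1.743 mm.

1.74 mm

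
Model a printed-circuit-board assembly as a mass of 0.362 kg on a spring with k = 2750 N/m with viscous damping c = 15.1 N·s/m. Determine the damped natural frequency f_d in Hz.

ω_n = √(k/m) = √(2750/0.362) = 87.16 rad/s.
Critical damping c_c = 2√(k·m) = 2√(2750 × 0.362) = 63.10 N·s/m, so ζ = c/c_c = 15.1/63.10 = 0.2393.
ω_d = ω_n√(1 − ζ²) = 87.16 × √(1 − 0.0573) = 84.63 rad/s.
f_d = ω_d/(2π) = 13.47 Hz.

13.5 Hz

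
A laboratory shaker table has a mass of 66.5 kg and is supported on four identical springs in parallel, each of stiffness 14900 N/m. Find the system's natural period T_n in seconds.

Parallel springs add: k_eq = 4 × 14900 = 59600 N/m.
ω_n = √(k_eq/m) = √(59600/66.5) = √896.2 = 29.94 rad/s.
T_n = 2π/ω_n = 6.283/29.94 = 0.2099 s.

0.210 s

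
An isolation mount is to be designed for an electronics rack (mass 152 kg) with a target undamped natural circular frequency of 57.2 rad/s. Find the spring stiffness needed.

497000 N/m

k = m·ω_n² = 152 × 57.20² = 152 × 3272 = 497300 N/m.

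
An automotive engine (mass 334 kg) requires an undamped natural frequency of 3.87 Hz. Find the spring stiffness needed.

197000 N/m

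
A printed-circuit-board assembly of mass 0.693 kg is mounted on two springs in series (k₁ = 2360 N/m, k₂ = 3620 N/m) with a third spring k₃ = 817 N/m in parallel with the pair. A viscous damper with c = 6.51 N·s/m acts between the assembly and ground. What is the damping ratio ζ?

0.0825

Series pair: k_s = k₁k₂/(k₁+k₂) = (2360)(3620)/(2360 + 3620) = 1429 N/m. In parallel with k₃: k_eq = 1429 + 817 = 2246 N/m.
ω_n = √(k_eq/m) = √(2246/0.693) = 56.92 rad/s.
Critical damping c_c = 2√(k_eq·m) = 2√(2246 × 0.693) = 78.90 N·s/m, so ζ = c/c_c = 6.51/78.90 = 0.08251.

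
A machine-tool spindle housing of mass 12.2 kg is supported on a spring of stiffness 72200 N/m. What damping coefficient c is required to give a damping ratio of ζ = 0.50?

939 N·s/m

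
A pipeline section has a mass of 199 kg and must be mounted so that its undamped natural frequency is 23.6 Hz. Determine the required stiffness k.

4380000 N/m

ω_n = 2πf_n = 2π × 23.6 = 148.3 rad/s.
k = m·ω_n² = 199 × 148.3² = 199 × 21990 = 4376000 N/m.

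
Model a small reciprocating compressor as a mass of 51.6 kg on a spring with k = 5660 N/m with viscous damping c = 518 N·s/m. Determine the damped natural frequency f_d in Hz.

ω_n = √(k/m) = √(5660/51.6) = 10.47 rad/s.
Critical damping c_c = 2√(k·m) = 2√(5660 × 51.6) = 1081 N·s/m, so ζ = c/c_c = 518/1081 = 0.4793.
ω_d = ω_n√(1 − ζ²) = 10.47 × √(1 − 0.230) = 9.192 rad/s.
f_d = ω_d/(2π) = 1.463 Hz.

1.46 Hz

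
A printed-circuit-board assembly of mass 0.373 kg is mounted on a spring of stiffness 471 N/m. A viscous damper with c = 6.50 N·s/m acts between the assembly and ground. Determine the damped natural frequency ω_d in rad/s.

ω_n = √(k/m) = √(471.0/0.373) = 35.53 rad/s.
Critical damping c_c = 2√(k·m) = 2√(471.0 × 0.373) = 26.51 N·s/m, so ζ = c/c_c = 6.50/26.51 = 0.2452.
ω_d = ω_n√(1 − ζ²) = 35.53 × √(1 − 0.0601) = 34.45 rad/s.

34.5 rad/s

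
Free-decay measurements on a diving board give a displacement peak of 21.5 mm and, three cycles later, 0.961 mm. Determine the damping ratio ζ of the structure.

Logarithmic decrement δ = (1/n)·ln(x₀/x_n) = (1/3)·ln(21.5/0.961) = (1/3)·ln(22.37) = 1.036.
ζ = δ/√(4π² + δ²) = 1.036/√(39.48 + 1.07) = 1.036/6.368 = 0.1627.

0.163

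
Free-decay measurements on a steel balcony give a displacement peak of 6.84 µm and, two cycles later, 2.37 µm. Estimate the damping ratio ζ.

Logarithmic decrement δ = (1/n)·ln(x₀/x_n) = (1/2)·ln(6.84/2.37) = (1/2)·ln(2.886) = 0.5299.
ζ = δ/√(4π² + δ²) = 0.5299/√(39.48 + 0.281) = 0.5299/6.305 = 0.08405.

0.0840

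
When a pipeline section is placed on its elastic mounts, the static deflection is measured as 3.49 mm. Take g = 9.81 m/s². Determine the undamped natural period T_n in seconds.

ω_n = √(g/δ_st) = √(9.81/0.00349) = √2811 = 53.02 rad/s.
T_n = 2π/ω_n = 6.283/53.02 = 0.1185 s.

0.119 s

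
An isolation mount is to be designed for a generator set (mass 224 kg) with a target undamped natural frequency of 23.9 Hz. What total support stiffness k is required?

5050000 N/m

ω_n = 2πf_n = 2π × 23.9 = 150.2 rad/s.
k = m·ω_n² = 224 × 150.2² = 224 × 22550 = 5051000 N/m.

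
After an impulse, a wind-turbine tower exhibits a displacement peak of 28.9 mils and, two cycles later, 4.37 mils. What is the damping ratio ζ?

Logarithmic decrement δ = (1/n)·ln(x₀/x_n) = (1/2)·ln(28.9/4.37) = (1/2)·ln(6.613) = 0.9445.
ζ = δ/√(4π² + δ²) = 0.9445/√(39.48 + 0.892) = 0.9445/6.354 = 0.1487.

0.149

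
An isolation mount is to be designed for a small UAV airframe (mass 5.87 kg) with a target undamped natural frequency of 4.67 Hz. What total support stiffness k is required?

5050 N/m

ω_n = 2πf_n = 2π × 4.67 = 29.34 rad/s.
k = m·ω_n² = 5.87 × 29.34² = 5.87 × 861.0 = 5054 N/m.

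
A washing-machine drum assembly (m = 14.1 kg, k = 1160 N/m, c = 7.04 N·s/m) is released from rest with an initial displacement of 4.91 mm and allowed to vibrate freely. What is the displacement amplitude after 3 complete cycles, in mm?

2.92 mm

ζ = c/(2√(km)) = 7.04/(2√(1160 × 14.1)) = 7.04/255.8 = 0.02752.
Logarithmic decrement δ = 2πζ/√(1 − ζ²) = 2π × 0.02752/√(1 − 0.000758) = 0.1730.
After n cycles, x_n/x₀ = e^(−nδ), so x_3 = 4.91 × e^(−3 × 0.1730) = 4.91 × 0.5951 = 2.922 mm.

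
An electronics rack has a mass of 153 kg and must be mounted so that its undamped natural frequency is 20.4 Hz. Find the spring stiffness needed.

2510000 N/m

ω_n = 2πf_n = 2π × 20.4 = 128.2 rad/s.
k = m·ω_n² = 153 × 128.2² = 153 × 16430 = 2514000 N/m.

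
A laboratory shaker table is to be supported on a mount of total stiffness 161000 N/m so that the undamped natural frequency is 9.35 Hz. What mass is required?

46.6 kg

ω_n = 2πf_n = 2π × 9.35 = 58.75 rad/s.
m = k/ω_n² = 161000/58.75² = 161000/3451 = 46.65 kg.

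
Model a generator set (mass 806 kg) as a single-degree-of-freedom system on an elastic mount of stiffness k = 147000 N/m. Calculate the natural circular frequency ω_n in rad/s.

ω_n = √(k/m) = √(147000/806) = √182.4 = 13.50 rad/s.

13.5 rad/s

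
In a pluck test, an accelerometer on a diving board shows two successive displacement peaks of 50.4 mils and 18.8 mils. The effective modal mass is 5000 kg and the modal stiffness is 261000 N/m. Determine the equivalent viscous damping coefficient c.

Logarithmic decrement δ = (1/n)·ln(x₀/x_n) = (1/1)·ln(50.4/18.8) = (1/1)·ln(2.681) = 0.9861.
ζ = δ/√(4π² + δ²) = 0.9861/√(39.48 + 0.972) = 0.9861/6.360 = 0.1551.
c = ζ · 2√(km) = 0.1551 × 2√(261000 × 5000) = 0.1551 × 72250 = 11200 N·s/m.

11200 N·s/m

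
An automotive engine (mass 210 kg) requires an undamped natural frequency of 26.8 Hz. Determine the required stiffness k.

ω_n = 2πf_n = 2π × 26.8 = 168.4 rad/s.
k = m·ω_n² = 210 × 168.4² = 210 × 28350 = 5955000 N/m.

5950000 N/m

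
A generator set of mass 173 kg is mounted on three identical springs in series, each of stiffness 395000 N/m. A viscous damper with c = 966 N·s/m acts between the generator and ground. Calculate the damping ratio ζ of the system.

0.101

Series springs: 1/k_eq = 3/395000, so k_eq = 395000/3 = 131700 N/m.
ω_n = √(k_eq/m) = √(131700/173) = 27.59 rad/s.
Critical damping c_c = 2√(k_eq·m) = 2√(131700 × 173) = 9545 N·s/m, so ζ = c/c_c = 966/9545 = 0.1012.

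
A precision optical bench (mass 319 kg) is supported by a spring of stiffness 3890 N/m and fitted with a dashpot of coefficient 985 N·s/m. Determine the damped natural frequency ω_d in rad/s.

3.13 rad/s

ω_n = √(k/m) = √(3890/319) = 3.492 rad/s.
Critical damping c_c = 2√(k·m) = 2√(3890 × 319) = 2228 N·s/m, so ζ = c/c_c = 985/2228 = 0.4421.
ω_d = ω_n√(1 − ζ²) = 3.492 × √(1 − 0.195) = 3.132 rad/s.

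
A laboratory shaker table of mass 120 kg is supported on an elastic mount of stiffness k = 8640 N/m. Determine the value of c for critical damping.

c_c = 2√(k·m) = 2√(8640 × 120) = 2 × 1018 = 2036 N·s/m.

2040 N·s/m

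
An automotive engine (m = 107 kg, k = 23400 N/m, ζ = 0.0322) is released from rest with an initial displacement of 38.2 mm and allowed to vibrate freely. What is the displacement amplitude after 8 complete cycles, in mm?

7.56 mm

Logarithmic decrement δ = 2πζ/√(1 − ζ²) = 2π × 0.03220/√(1 − 0.00104) = 0.2024.
After n cycles, x_n/x₀ = e^(−nδ), so x_8 = 38.2 × e^(−8 × 0.2024) = 38.2 × 0.1980 = 7.564 mm.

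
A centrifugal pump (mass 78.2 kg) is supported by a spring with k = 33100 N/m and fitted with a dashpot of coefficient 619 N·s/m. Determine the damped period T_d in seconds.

ω_n = √(k/m) = √(33100/78.2) = 20.57 rad/s.
Critical damping c_c = 2√(k·m) = 2√(33100 × 78.2) = 3218 N·s/m, so ζ = c/c_c = 619/3218 = 0.1924.
ω_d = ω_n√(1 − ζ²) = 20.57 × √(1 − 0.0370) = 20.19 rad/s.
T_d = 2π/ω_d = 0.3112 s.

0.311 s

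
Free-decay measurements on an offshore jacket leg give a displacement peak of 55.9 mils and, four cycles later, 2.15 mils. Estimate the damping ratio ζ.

Logarithmic decrement δ = (1/n)·ln(x₀/x_n) = (1/4)·ln(55.9/2.15) = (1/4)·ln(26.00) = 0.8145.
ζ = δ/√(4π² + δ²) = 0.8145/√(39.48 + 0.663) = 0.8145/6.336 = 0.1286.

0.129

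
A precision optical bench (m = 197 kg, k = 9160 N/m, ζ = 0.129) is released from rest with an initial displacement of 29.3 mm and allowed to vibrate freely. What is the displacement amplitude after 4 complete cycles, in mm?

1.11 mm

Logarithmic decrement δ = 2πζ/√(1 − ζ²) = 2π × 0.1290/√(1 − 0.0166) = 0.8174.
After n cycles, x_n/x₀ = e^(−nδ), so x_4 = 29.3 × e^(−4 × 0.8174) = 29.3 × 0.03803 = 1.114 mm.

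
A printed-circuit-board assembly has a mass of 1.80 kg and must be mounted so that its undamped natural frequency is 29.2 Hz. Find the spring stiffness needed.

60600 N/m

ω_n = 2πf_n = 2π × 29.2 = 183.5 rad/s.
k = m·ω_n² = 1.80 × 183.5² = 1.80 × 33660 = 60590 N/m.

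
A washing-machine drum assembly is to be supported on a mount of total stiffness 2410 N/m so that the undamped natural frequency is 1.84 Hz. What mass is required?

18.0 kg

ω_n = 2πf_n = 2π × 1.84 = 11.56 rad/s.
m = k/ω_n² = 2410/11.56² = 2410/133.7 = 18.03 kg.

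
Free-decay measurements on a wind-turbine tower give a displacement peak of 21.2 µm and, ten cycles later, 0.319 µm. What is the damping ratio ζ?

0.0666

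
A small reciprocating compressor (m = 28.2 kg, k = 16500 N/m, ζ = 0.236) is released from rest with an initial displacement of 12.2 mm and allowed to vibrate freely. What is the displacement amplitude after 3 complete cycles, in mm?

0.125 mm

Logarithmic decrement δ = 2πζ/√(1 − ζ²) = 2π × 0.2360/√(1 − 0.0557) = 1.526.
After n cycles, x_n/x₀ = e^(−nδ), so x_3 = 12.2 × e^(−3 × 1.526) = 12.2 × 0.01028 = 0.1254 mm.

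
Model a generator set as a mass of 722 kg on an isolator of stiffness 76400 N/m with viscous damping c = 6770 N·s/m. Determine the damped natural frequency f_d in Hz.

1.46 Hz

ω_n = √(k/m) = √(76400/722) = 10.29 rad/s.
Critical damping c_c = 2√(k·m) = 2√(76400 × 722) = 14850 N·s/m, so ζ = c/c_c = 6770/14850 = 0.4558.
ω_d = ω_n√(1 − ζ²) = 10.29 × √(1 − 0.208) = 9.156 rad/s.
f_d = ω_d/(2π) = 1.457 Hz.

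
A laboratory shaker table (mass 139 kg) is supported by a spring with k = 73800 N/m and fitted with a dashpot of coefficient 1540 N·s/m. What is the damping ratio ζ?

ω_n = √(k/m) = √(73800/139) = 23.04 rad/s.
Critical damping c_c = 2√(k·m) = 2√(73800 × 139) = 6406 N·s/m, so ζ = c/c_c = 1540/6406 = 0.2404.

0.240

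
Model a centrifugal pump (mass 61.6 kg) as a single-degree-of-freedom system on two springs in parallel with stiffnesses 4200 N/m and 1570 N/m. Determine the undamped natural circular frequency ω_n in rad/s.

Parallel springs add: k_eq = 4200 + 1570 = 5770 N/m.
ω_n = √(k_eq/m) = √(5770/61.6) = √93.67 = 9.678 rad/s.

9.68 rad/s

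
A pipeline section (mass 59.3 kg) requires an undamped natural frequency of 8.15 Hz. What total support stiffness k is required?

155000 N/m

ω_n = 2πf_n = 2π × 8.15 = 51.21 rad/s.
k = m·ω_n² = 59.3 × 51.21² = 59.3 × 2622 = 155500 N/m.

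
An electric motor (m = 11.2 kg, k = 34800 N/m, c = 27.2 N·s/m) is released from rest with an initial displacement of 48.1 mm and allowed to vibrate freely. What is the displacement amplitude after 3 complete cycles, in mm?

ζ = c/(2√(km)) = 27.2/(2√(34800 × 11.2)) = 27.2/1249 = 0.02178.
Logarithmic decrement δ = 2πζ/√(1 − ζ²) = 2π × 0.02178/√(1 − 0.000475) = 0.1369.
After n cycles, x_n/x₀ = e^(−nδ), so x_3 = 48.1 × e^(−3 × 0.1369) = 48.1 × 0.6632 = 31.90 mm.

31.9 mm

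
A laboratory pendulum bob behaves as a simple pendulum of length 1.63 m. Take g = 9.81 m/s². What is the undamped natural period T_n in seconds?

For a simple pendulum ω_n = √(g/L) = √(9.81/1.63) = √6.018 = 2.453 rad/s.
T_n = 2π/ω_n = 6.283/2.453 = 2.561 s.

2.56 s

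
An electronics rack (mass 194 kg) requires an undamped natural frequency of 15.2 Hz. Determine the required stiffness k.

ω_n = 2πf_n = 2π × 15.2 = 95.50 rad/s.
k = m·ω_n² = 194 × 95.50² = 194 × 9121 = 1769000 N/m.

1770000 N/m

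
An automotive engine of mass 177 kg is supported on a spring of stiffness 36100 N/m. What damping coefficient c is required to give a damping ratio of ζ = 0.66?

3340 N·s/m

c_c = 2√(k·m) = 2√(36100 × 177) = 5056 N·s/m.
c = ζ·c_c = 0.66 × 5056 = 3337 N·s/m.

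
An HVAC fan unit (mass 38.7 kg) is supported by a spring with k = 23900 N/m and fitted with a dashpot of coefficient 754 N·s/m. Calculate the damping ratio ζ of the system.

0.392

ω_n = √(k/m) = √(23900/38.7) = 24.85 rad/s.
Critical damping c_c = 2√(k·m) = 2√(23900 × 38.7) = 1923 N·s/m, so ζ = c/c_c = 754/1923 = 0.3920.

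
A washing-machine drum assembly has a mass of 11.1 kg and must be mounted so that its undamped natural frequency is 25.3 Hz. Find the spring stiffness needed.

ω_n = 2πf_n = 2π × 25.3 = 159.0 rad/s.
k = m·ω_n² = 11.1 × 159.0² = 11.1 × 25270 = 280500 N/m.

280000 N/m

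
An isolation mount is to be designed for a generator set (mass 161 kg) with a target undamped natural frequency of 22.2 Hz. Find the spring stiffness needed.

3130000 N/m

ω_n = 2πf_n = 2π × 22.2 = 139.5 rad/s.
k = m·ω_n² = 161 × 139.5² = 161 × 19460 = 3133000 N/m.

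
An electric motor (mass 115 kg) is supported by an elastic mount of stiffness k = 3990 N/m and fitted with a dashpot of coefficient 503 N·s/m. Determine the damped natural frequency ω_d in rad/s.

ω_n = √(k/m) = √(3990/115) = 5.890 rad/s.
Critical damping c_c = 2√(k·m) = 2√(3990 × 115) = 1355 N·s/m, so ζ = c/c_c = 503/1355 = 0.3713.
ω_d = ω_n√(1 − ζ²) = 5.890 × √(1 − 0.138) = 5.469 rad/s.

5.47 rad/s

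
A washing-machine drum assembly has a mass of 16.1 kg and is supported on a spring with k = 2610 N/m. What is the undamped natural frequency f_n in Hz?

2.03 Hz

ω_n = √(k/m) = √(2610/16.1) = √162.1 = 12.73 rad/s.
f_n = ω_n/(2π) = 12.73/6.283 = 2.026 Hz.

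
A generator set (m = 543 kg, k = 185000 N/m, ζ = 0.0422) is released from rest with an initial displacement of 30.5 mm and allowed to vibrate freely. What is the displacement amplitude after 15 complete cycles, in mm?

Logarithmic decrement δ = 2πζ/√(1 − ζ²) = 2π × 0.04220/√(1 − 0.00178) = 0.2654.
After n cycles, x_n/x₀ = e^(−nδ), so x_15 = 30.5 × e^(−15 × 0.2654) = 30.5 × 0.01867 = 0.5695 mm.

0.569 mm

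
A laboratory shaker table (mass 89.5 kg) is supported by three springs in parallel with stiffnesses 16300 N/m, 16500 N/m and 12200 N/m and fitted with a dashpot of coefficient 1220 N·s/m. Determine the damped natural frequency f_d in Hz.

3.40 Hz

Parallel springs add: k_eq = 16300 + 16500 + 12200 = 45000 N/m.
ω_n = √(k_eq/m) = √(45000/89.5) = 22.42 rad/s.
Critical damping c_c = 2√(k_eq·m) = 2√(45000 × 89.5) = 4014 N·s/m, so ζ = c/c_c = 1220/4014 = 0.3040.
ω_d = ω_n√(1 − ζ²) = 22.42 × √(1 − 0.0924) = 21.36 rad/s.
f_d = ω_d/(2π) = 3.400 Hz.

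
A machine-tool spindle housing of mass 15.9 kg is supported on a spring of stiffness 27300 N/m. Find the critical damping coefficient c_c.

1320 N·s/m

c_c = 2√(k·m) = 2√(27300 × 15.9) = 2 × 658.8 = 1318 N·s/m.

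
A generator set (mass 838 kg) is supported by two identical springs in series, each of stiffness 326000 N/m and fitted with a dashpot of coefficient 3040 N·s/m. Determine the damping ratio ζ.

Series springs: 1/k_eq = 2/326000, so k_eq = 326000/2 = 163000 N/m.
ω_n = √(k_eq/m) = √(163000/838) = 13.95 rad/s.
Critical damping c_c = 2√(k_eq·m) = 2√(163000 × 838) = 23370 N·s/m, so ζ = c/c_c = 3040/23370 = 0.1301.

0.130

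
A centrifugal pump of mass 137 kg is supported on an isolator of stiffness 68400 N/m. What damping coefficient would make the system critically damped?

c_c = 2√(k·m) = 2√(68400 × 137) = 2 × 3061 = 6122 N·s/m.

6120 N·s/m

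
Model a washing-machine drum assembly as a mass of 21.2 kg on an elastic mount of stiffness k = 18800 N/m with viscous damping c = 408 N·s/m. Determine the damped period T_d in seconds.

ω_n = √(k/m) = √(18800/21.2) = 29.78 rad/s.
Critical damping c_c = 2√(k·m) = 2√(18800 × 21.2) = 1263 N·s/m, so ζ = c/c_c = 408/1263 = 0.3231.
ω_d = ω_n√(1 − ζ²) = 29.78 × √(1 − 0.104) = 28.18 rad/s.
T_d = 2π/ω_d = 0.2230 s.

0.223 s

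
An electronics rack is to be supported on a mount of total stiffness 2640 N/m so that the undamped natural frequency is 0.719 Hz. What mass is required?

ω_n = 2πf_n = 2π × 0.719 = 4.518 rad/s.
m = k/ω_n² = 2640/4.518² = 2640/20.41 = 129.4 kg.

129 kg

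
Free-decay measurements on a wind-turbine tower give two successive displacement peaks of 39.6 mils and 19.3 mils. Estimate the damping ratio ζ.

Logarithmic decrement δ = (1/n)·ln(x₀/x_n) = (1/1)·ln(39.6/19.3) = (1/1)·ln(2.052) = 0.7187.
ζ = δ/√(4π² + δ²) = 0.7187/√(39.48 + 0.517) = 0.7187/6.324 = 0.1136.

0.114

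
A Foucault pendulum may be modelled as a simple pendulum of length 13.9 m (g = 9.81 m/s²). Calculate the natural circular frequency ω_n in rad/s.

0.840 rad/s

For a simple pendulum ω_n = √(g/L) = √(9.81/13.9) = √0.7058 = 0.8401 rad/s.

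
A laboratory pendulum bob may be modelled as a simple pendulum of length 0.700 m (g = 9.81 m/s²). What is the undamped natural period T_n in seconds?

For a simple pendulum ω_n = √(g/L) = √(9.81/0.700) = √14.01 = 3.744 rad/s.
T_n = 2π/ω_n = 6.283/3.744 = 1.678 s.

1.68 s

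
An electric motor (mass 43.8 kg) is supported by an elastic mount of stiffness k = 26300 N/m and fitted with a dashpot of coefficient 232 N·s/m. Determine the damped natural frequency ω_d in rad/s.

ω_n = √(k/m) = √(26300/43.8) = 24.50 rad/s.
Critical damping c_c = 2√(k·m) = 2√(26300 × 43.8) = 2147 N·s/m, so ζ = c/c_c = 232/2147 = 0.1081.
ω_d = ω_n√(1 − ζ²) = 24.50 × √(1 − 0.0117) = 24.36 rad/s.

24.4 rad/s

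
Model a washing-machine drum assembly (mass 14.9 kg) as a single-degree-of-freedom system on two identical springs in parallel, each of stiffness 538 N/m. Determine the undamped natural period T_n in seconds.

Parallel springs add: k_eq = 2 × 538 = 1076 N/m.
ω_n = √(k_eq/m) = √(1076/14.9) = √72.21 = 8.498 rad/s.
T_n = 2π/ω_n = 6.283/8.498 = 0.7394 s.

0.739 s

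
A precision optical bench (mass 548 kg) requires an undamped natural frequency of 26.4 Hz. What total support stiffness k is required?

15100000 N/m

ω_n = 2πf_n = 2π × 26.4 = 165.9 rad/s.
k = m·ω_n² = 548 × 165.9² = 548 × 27510 = 15080000 N/m.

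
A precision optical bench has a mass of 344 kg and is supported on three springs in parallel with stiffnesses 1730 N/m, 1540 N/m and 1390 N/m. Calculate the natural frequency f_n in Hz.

0.586 Hz

Parallel springs add: k_eq = 1730 + 1540 + 1390 = 4660 N/m.
ω_n = √(k_eq/m) = √(4660/344) = √13.55 = 3.681 rad/s.
f_n = ω_n/(2π) = 3.681/6.283 = 0.5858 Hz.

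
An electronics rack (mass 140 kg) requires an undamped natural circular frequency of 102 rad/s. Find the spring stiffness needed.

k = m·ω_n² = 140 × 102.0² = 140 × 10400 = 1457000 N/m.

1460000 N/m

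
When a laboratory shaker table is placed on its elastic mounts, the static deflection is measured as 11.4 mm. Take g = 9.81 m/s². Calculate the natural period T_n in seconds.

0.214 s

ω_n = √(g/δ_st) = √(9.81/0.0114) = √860.5 = 29.33 rad/s.
T_n = 2π/ω_n = 6.283/29.33 = 0.2142 s.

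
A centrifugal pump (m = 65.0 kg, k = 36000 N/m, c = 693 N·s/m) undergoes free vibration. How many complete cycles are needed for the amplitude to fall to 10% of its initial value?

2 cycles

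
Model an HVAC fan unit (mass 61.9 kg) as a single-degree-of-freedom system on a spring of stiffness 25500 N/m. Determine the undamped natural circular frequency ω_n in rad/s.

ω_n = √(k/m) = √(25500/61.9) = √412.0 = 20.30 rad/s.

20.3 rad/s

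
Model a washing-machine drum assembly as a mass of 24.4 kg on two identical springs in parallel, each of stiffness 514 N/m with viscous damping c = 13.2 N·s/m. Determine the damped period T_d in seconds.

0.969 s

Parallel springs add: k_eq = 2 × 514 = 1028 N/m.
ω_n = √(k_eq/m) = √(1028/24.4) = 6.491 rad/s.
Critical damping c_c = 2√(k_eq·m) = 2√(1028 × 24.4) = 316.8 N·s/m, so ζ = c/c_c = 13.2/316.8 = 0.04167.
ω_d = ω_n√(1 − ζ²) = 6.491 × √(1 − 0.00174) = 6.485 rad/s.
T_d = 2π/ω_d = 0.9688 s.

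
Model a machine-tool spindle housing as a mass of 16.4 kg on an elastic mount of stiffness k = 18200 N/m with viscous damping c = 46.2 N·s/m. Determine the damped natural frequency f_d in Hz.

5.30 Hz

ω_n = √(k/m) = √(18200/16.4) = 33.31 rad/s.
Critical damping c_c = 2√(k·m) = 2√(18200 × 16.4) = 1093 N·s/m, so ζ = c/c_c = 46.2/1093 = 0.04228.
ω_d = ω_n√(1 − ζ²) = 33.31 × √(1 − 0.00179) = 33.28 rad/s.
f_d = ω_d/(2π) = 5.297 Hz.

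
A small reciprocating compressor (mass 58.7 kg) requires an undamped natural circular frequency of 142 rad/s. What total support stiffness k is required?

1180000 N/m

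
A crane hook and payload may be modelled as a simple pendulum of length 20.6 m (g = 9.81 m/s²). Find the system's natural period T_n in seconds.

9.10 s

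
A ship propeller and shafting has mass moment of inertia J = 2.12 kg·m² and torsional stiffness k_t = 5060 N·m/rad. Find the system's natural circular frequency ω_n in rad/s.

ω_n = √(k_t/J) = √(5060/2.12) = √2387 = 48.85 rad/s.

48.9 rad/s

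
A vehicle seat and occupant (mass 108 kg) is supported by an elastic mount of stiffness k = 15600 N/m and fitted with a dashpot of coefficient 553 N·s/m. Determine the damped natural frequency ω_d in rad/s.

11.7 rad/s

ω_n = √(k/m) = √(15600/108) = 12.02 rad/s.
Critical damping c_c = 2√(k·m) = 2√(15600 × 108) = 2596 N·s/m, so ζ = c/c_c = 553/2596 = 0.2130.
ω_d = ω_n√(1 − ζ²) = 12.02 × √(1 − 0.0454) = 11.74 rad/s.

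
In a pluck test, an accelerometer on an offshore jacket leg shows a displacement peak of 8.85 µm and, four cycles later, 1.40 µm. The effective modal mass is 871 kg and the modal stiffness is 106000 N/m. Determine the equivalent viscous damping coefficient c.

1410 N·s/m

Logarithmic decrement δ = (1/n)·ln(x₀/x_n) = (1/4)·ln(8.85/1.40) = (1/4)·ln(6.321) = 0.4610.
ζ = δ/√(4π² + δ²) = 0.4610/√(39.48 + 0.213) = 0.4610/6.300 = 0.07317.
c = ζ · 2√(km) = 0.07317 × 2√(106000 × 871) = 0.07317 × 19220 = 1406 N·s/m.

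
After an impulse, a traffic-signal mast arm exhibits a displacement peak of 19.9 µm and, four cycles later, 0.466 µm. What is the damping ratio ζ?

0.148

Logarithmic decrement δ = (1/n)·ln(x₀/x_n) = (1/4)·ln(19.9/0.466) = (1/4)·ln(42.70) = 0.9386.
ζ = δ/√(4π² + δ²) = 0.9386/√(39.48 + 0.881) = 0.9386/6.353 = 0.1477.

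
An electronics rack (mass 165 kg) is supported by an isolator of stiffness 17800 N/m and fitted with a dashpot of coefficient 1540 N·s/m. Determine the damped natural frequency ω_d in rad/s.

ω_n = √(k/m) = √(17800/165) = 10.39 rad/s.
Critical damping c_c = 2√(k·m) = 2√(17800 × 165) = 3428 N·s/m, so ζ = c/c_c = 1540/3428 = 0.4493.
ω_d = ω_n√(1 − ζ²) = 10.39 × √(1 − 0.202) = 9.279 rad/s.

9.28 rad/s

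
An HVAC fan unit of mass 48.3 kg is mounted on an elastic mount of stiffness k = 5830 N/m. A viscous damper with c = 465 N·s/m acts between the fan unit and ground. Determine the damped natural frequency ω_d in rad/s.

ω_n = √(k/m) = √(5830/48.3) = 10.99 rad/s.
Critical damping c_c = 2√(k·m) = 2√(5830 × 48.3) = 1061 N·s/m, so ζ = c/c_c = 465/1061 = 0.4381.
ω_d = ω_n√(1 − ζ²) = 10.99 × √(1 − 0.192) = 9.876 rad/s.

9.88 rad/s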